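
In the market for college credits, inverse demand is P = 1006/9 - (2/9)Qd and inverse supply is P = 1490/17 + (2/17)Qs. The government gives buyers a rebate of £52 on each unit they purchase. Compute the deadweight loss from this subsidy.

Pre-subsidy: 1006/9 - (2/9)Q = 1490/17 + (2/17)Q gives Q* = 71 and P* = 96.
With the rebate, buyers effectively pay Pb = Ps − 52, where Ps is the price sellers receive.
On the curves, Pb = 1006/9 - (2/9)Q and Ps = 1490/17 + (2/17)Q; the wedge Ps − Pb = 52 gives 1490/17 + (2/17)Q − (1006/9 - (2/9)Q) = 52, so Q' = 224.
Then Pb = 1006/9 − (2/9)·224 = 62 and Ps = 1490/17 + (2/17)·224 = 114.
The subsidy expands output by 224 − 71 = 153 past the efficient level; on those units the gap between marginal cost and willingness to pay runs from 0 up to 52.
DWL = ½ × 52 × 153 = 3978.

Deadweight loss = £3978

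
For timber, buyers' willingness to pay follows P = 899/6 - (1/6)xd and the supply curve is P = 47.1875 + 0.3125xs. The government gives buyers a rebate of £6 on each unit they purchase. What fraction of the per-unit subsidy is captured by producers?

Producer share = 15/23

Pre-subsidy: 899/6 - (1/6)x = 47.1875 + 0.3125x gives x* = 4927/23 and P* = 2625/23.
With the rebate, buyers effectively pay Pb = Ps − 6, where Ps is the price sellers receive.
On the curves, Pb = 899/6 - (1/6)x and Ps = 47.1875 + 0.3125x; the wedge Ps − Pb = 6 gives 47.1875 + 0.3125x − (899/6 - (1/6)x) = 6, so x' = 5215/23.
Then Pb = 899/6 − (1/6)·(5215/23) = 2577/23 and Ps = 47.1875 + 0.3125·(5215/23) = 2715/23.
Buyers' price falls by P* − Pb = 2625/23 − 2577/23 = 48/23; sellers' price rises by Ps − P* = 2715/23 − 2625/23 = 90/23.
So producers capture (90/23)/6 = 15/23 of each unit of subsidy.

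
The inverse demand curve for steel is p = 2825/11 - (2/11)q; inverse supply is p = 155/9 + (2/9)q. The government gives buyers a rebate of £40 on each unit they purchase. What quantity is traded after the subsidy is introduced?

q' = 692

Pre-subsidy: 2825/11 - (2/11)q = 155/9 + (2/9)q gives q* = 593 and p* = 149.
With the rebate, buyers effectively pay pb = ps − 40, where ps is the price sellers receive.
On the curves, pb = 2825/11 - (2/11)q and ps = 155/9 + (2/9)q; the wedge ps − pb = 40 gives 155/9 + (2/9)q − (2825/11 - (2/11)q) = 40, so q' = 692.
Then pb = 2825/11 − (2/11)·692 = 131 and ps = 155/9 + (2/9)·692 = 171.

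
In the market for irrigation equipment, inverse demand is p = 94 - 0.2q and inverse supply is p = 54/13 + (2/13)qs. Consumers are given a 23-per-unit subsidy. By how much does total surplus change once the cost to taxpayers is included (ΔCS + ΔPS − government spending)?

Pre-subsidy: 94 - 0.2q = 54/13 + (2/13)q gives q* = 5840/23 and p* = 994/23.
With the rebate, buyers effectively pay pb = ps − 23, where ps is the price sellers receive.
On the curves, pb = 94 - 0.2q and ps = 54/13 + (2/13)q; the wedge ps − pb = 23 gives 54/13 + (2/13)q − (94 - 0.2q) = 23, so q' = 7335/23.
Then pb = 94 − 0.2·(7335/23) = 695/23 and ps = 54/13 + (2/13)·(7335/23) = 1224/23.
ΔCS = ½(5840/23 + 7335/23)(994/23 − 695/23) = 171275/46; ΔPS = ½(5840/23 + 7335/23)(1224/23 − 994/23) = 65875/23.
Government spending = 23 × 7335/23 = 7335.
Net change = 171275/46 + 65875/23 − 7335 = -747.5. The loss equals the DWL triangle ½·23·65.

Net change in total surplus = -747.5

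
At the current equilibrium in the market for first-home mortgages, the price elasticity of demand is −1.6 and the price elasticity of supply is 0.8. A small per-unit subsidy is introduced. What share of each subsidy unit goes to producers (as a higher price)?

Producer share = 2/3

For a small subsidy around the equilibrium, the benefit split depends on the relative slopes, which at a point are proportional to the elasticities.
Buyer share = εs/(εs + |εd|) = 0.8/(0.8 + 1.6) = 1/3; seller share = |εd|/(εs + |εd|) = 2/3.
So producers capture 2/3 of the subsidy.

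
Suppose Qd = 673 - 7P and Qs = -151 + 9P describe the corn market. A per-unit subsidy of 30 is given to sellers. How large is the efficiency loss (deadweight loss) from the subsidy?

Pre-subsidy: 673 - 7P = -151 + 9P gives P* = 51.5, Q* = 312.5.
With the subsidy, sellers receive Ps = Pb + 30 for each unit, where Pb is the price buyers pay.
Supply in terms of Pb becomes Qs = -151 + 9(Pb + 30) = 119 + 9Pb. Setting this equal to demand: 673 - 7Pb = 119 + 9Pb, so Pb = 34.625.
Sellers receive Ps = 34.625 + 30 = 64.625; Q' = 673 − 7·34.625 = 430.625.
The subsidy expands output by 430.625 − 312.5 = 118.125 past the efficient level; on those units the gap between marginal cost and willingness to pay runs from 0 up to 30.
DWL = ½ × 30 × 118.125 = 1771.875.

Deadweight loss = 1771.875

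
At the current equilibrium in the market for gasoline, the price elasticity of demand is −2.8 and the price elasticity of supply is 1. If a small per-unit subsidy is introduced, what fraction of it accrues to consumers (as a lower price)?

Consumer share = 5/19

For a small subsidy around the equilibrium, the benefit split depends on the relative slopes, which at a point are proportional to the elasticities.
Buyer share = εs/(εs + |εd|) = 1/(1 + 2.8) = 5/19; seller share = |εd|/(εs + |εd|) = 14/19.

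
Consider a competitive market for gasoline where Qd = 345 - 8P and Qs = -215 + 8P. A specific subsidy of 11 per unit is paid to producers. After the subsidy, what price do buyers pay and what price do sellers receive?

Pre-subsidy: 345 - 8P = -215 + 8P gives P* = 35, Q* = 65.
With the subsidy, sellers receive Ps = Pb + 11 for each unit, where Pb is the price buyers pay.
Supply in terms of Pb becomes Qs = -215 + 8(Pb + 11) = -127 + 8Pb. Setting this equal to demand: 345 - 8Pb = -127 + 8Pb, so Pb = 29.5.
Sellers receive Ps = 29.5 + 11 = 40.5; Q' = 345 − 8·29.5 = 109.

Buyers pay 29.5; sellers receive 40.5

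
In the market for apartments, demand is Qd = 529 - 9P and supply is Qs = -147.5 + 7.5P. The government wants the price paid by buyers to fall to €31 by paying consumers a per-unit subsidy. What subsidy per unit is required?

Required subsidy s = €22 per unit

At a buyer price of 31, quantity demanded is 529 − 9·31 = 250.
Sellers supply 250 only when they receive Ps with -147.5 + 7.5·Ps = 250, i.e. Ps = 53.
s = Ps − Pb = 53 − 31 = 22.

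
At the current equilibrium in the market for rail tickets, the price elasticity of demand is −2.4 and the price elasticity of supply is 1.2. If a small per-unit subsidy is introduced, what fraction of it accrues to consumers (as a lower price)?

For a small subsidy around the equilibrium, the benefit split depends on the relative slopes, which at a point are proportional to the elasticities.
Buyer share = εs/(εs + |εd|) = 1.2/(1.2 + 2.4) = 1/3; seller share = |εd|/(εs + |εd|) = 2/3.

Consumer share = 1/3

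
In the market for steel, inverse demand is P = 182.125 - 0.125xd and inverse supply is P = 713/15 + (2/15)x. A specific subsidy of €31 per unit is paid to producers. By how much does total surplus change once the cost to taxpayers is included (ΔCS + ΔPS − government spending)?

Net change in total surplus = -€1860

Pre-subsidy: 182.125 - 0.125x = 713/15 + (2/15)x gives x* = 521 and P* = 117.
With the subsidy, sellers receive Ps = Pb + 31 for each unit, where Pb is the price buyers pay.
On the curves, Pb = 182.125 - 0.125x and Ps = 713/15 + (2/15)x; the wedge Ps − Pb = 31 gives 713/15 + (2/15)x − (182.125 - 0.125x) = 31, so x' = 641.
Then Pb = 182.125 − 0.125·641 = 102 and Ps = 713/15 + (2/15)·641 = 133.
ΔCS = ½(521 + 641)(117 − 102) = 8715; ΔPS = ½(521 + 641)(133 − 117) = 9296.
Government spending = 31 × 641 = 19871.
Net change = 8715 + 9296 − 19871 = -1860. The loss equals the DWL triangle ½·31·120.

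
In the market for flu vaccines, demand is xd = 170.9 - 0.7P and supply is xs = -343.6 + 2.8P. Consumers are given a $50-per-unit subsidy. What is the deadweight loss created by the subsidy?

Pre-subsidy: 170.9 - 0.7P = -343.6 + 2.8P gives P* = 147, x* = 68.
With the rebate, buyers effectively pay Pb = Ps − 50, where Ps is the price sellers receive.
Demand in terms of Ps becomes xd = 170.9 − 0.7(Ps − 50) = 205.9 - 0.7Ps. Setting this equal to supply: 205.9 - 0.7Ps = -343.6 + 2.8Ps, so Ps = 157.
Buyers pay Pb = 157 − 50 = 107; x' = -343.6 + 2.8·157 = 96.
The subsidy expands output by 96 − 68 = 28 past the efficient level; on those units the gap between marginal cost and willingness to pay runs from 0 up to 50.
DWL = ½ × 50 × 28 = 700.

Deadweight loss = $700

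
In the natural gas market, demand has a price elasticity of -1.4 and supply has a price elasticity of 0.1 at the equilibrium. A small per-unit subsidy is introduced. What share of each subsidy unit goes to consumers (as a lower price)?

Consumer share = 1/15

For a small subsidy around the equilibrium, the benefit split depends on the relative slopes, which at a point are proportional to the elasticities.
Buyer share = εs/(εs + |εd|) = 0.1/(0.1 + 1.4) = 1/15; seller share = |εd|/(εs + |εd|) = 14/15.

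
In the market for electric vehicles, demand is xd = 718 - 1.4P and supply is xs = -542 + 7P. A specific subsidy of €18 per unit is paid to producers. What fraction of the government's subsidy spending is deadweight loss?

Pre-subsidy: 718 - 1.4P = -542 + 7P gives P* = 150, x* = 508.
With the subsidy, sellers receive Ps = Pb + 18 for each unit, where Pb is the price buyers pay.
Supply in terms of Pb becomes xs = -542 + 7(Pb + 18) = -416 + 7Pb. Setting this equal to demand: 718 - 1.4Pb = -416 + 7Pb, so Pb = 135.
Sellers receive Ps = 135 + 18 = 153; x' = 718 − 1.4·135 = 529.
ΔCS = ½(508 + 529)(150 − 135) = 7777.5; ΔPS = ½(508 + 529)(153 − 150) = 1555.5.
Government spending = 18 × 529 = 9522.
DWL = ½ × 18 × (529 − 508) = 189; fraction = 189 / 9522 = 21/1058.

DWL / government spending = 21/1058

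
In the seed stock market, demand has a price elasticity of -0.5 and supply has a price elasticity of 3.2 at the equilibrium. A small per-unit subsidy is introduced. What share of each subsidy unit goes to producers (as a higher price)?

Producer share = 5/37

For a small subsidy around the equilibrium, the benefit split depends on the relative slopes, which at a point are proportional to the elasticities.
Buyer share = εs/(εs + |εd|) = 3.2/(3.2 + 0.5) = 32/37; seller share = |εd|/(εs + |εd|) = 5/37.
So producers capture 5/37 of the subsidy.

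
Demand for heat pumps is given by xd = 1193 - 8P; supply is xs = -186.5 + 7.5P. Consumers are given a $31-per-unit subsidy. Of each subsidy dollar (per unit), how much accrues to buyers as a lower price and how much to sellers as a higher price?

Buyers gain $15 per unit; sellers gain $16 per unit

Pre-subsidy: 1193 - 8P = -186.5 + 7.5P gives P* = 89, x* = 481.
With the rebate, buyers effectively pay Pb = Ps − 31, where Ps is the price sellers receive.
Demand in terms of Ps becomes xd = 1193 − 8(Ps − 31) = 1441 - 8Ps. Setting this equal to supply: 1441 - 8Ps = -186.5 + 7.5Ps, so Ps = 105.
Buyers pay Pb = 105 − 31 = 74; x' = -186.5 + 7.5·105 = 601.
Buyers' price falls by P* − Pb = 89 − 74 = 15; sellers' price rises by Ps − P* = 105 − 89 = 16.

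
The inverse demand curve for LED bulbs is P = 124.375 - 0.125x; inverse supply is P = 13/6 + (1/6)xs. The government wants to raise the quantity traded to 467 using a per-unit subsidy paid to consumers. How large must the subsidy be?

Required subsidy s = 14 per unit

At x = 467, from the demand curve buyers pay Pb = 124.375 − 0.125·467 = 66; from the supply curve sellers need Ps = 13/6 + (1/6)·467 = 80.
The subsidy must fill the gap: s = Ps − Pb = 80 − 66 = 14.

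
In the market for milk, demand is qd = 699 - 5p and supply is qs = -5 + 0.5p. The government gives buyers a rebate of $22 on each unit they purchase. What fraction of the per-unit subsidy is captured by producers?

Pre-subsidy: 699 - 5p = -5 + 0.5p gives p* = 128, q* = 59.
With the rebate, buyers effectively pay pb = ps − 22, where ps is the price sellers receive.
Demand in terms of ps becomes qd = 699 − 5(ps − 22) = 809 - 5ps. Setting this equal to supply: 809 - 5ps = -5 + 0.5ps, so ps = 148.
Buyers pay pb = 148 − 22 = 126; q' = -5 + 0.5·148 = 69.
Buyers' price falls by p* − pb = 128 − 126 = 2; sellers' price rises by ps − p* = 148 − 128 = 20.
So producers capture 20/22 = 10/11 of each unit of subsidy.

Producer share = 10/11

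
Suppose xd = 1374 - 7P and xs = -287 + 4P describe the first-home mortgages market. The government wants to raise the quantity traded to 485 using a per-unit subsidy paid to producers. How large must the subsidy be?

Required subsidy s = 66 per unit

At x = 485, invert demand for the buyer price: Pb = (1374 − 485)/7 = 127; invert supply for the seller price: Ps = (485 − (-287))/4 = 193.
The subsidy must fill the gap: s = Ps − Pb = 193 − 127 = 66.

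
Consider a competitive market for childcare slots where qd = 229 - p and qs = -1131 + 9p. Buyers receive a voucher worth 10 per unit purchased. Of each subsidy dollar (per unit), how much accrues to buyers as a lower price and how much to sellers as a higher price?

Pre-subsidy: 229 - p = -1131 + 9p gives p* = 136, q* = 93.
With the rebate, buyers effectively pay pb = ps − 10, where ps is the price sellers receive.
Demand in terms of ps becomes qd = 229 − 1(ps − 10) = 239 - ps. Setting this equal to supply: 239 - ps = -1131 + 9ps, so ps = 137.
Buyers pay pb = 137 − 10 = 127; q' = -1131 + 9·137 = 102.
Buyers' price falls by p* − pb = 136 − 127 = 9; sellers' price rises by ps − p* = 137 − 136 = 1.

Buyers gain 9 per unit; sellers gain 1 per unit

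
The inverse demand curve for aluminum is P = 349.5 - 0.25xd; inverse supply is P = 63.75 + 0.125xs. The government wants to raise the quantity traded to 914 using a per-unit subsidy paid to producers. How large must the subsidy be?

At x = 914, from the demand curve buyers pay Pb = 349.5 − 0.25·914 = 121; from the supply curve sellers need Ps = 63.75 + 0.125·914 = 178.
The subsidy must fill the gap: s = Ps − Pb = 178 − 121 = 57.

Required subsidy s = 57 per unit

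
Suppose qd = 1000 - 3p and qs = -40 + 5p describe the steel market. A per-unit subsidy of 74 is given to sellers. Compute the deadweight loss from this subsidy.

Pre-subsidy: 1000 - 3p = -40 + 5p gives p* = 130, q* = 610.
With the subsidy, sellers receive ps = pb + 74 for each unit, where pb is the price buyers pay.
Supply in terms of pb becomes qs = -40 + 5(pb + 74) = 330 + 5pb. Setting this equal to demand: 1000 - 3pb = 330 + 5pb, so pb = 83.75.
Sellers receive ps = 83.75 + 74 = 157.75; q' = 1000 − 3·83.75 = 748.75.
The subsidy expands output by 748.75 − 610 = 138.75 past the efficient level; on those units the gap between marginal cost and willingness to pay runs from 0 up to 74.
DWL = ½ × 74 × 138.75 = 5133.75.

Deadweight loss = 5133.75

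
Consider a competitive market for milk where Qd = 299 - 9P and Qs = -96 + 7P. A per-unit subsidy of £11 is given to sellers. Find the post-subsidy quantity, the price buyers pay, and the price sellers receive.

Q' = 120.125; buyers pay £19.875; sellers receive £30.875

Pre-subsidy: 299 - 9P = -96 + 7P gives P* = 24.6875, Q* = 76.8125.
With the subsidy, sellers receive Ps = Pb + 11 for each unit, where Pb is the price buyers pay.
Supply in terms of Pb becomes Qs = -96 + 7(Pb + 11) = -19 + 7Pb. Setting this equal to demand: 299 - 9Pb = -19 + 7Pb, so Pb = 19.875.
Sellers receive Ps = 19.875 + 11 = 30.875; Q' = 299 − 9·19.875 = 120.125.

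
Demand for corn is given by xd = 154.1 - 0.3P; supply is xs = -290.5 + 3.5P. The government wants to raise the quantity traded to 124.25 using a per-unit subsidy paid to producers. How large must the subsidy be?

Required subsidy s = 19 per unit

At x = 124.25, invert demand for the buyer price: Pb = (154.1 − 124.25)/0.3 = 99.5; invert supply for the seller price: Ps = (124.25 − (-290.5))/3.5 = 118.5.
The subsidy must fill the gap: s = Ps − Pb = 118.5 − 99.5 = 19.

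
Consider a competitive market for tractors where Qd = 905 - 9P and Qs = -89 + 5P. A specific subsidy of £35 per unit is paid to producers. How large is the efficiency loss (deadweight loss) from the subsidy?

Pre-subsidy: 905 - 9P = -89 + 5P gives P* = 71, Q* = 266.
With the subsidy, sellers receive Ps = Pb + 35 for each unit, where Pb is the price buyers pay.
Supply in terms of Pb becomes Qs = -89 + 5(Pb + 35) = 86 + 5Pb. Setting this equal to demand: 905 - 9Pb = 86 + 5Pb, so Pb = 58.5.
Sellers receive Ps = 58.5 + 35 = 93.5; Q' = 905 − 9·58.5 = 378.5.
The subsidy expands output by 378.5 − 266 = 112.5 past the efficient level; on those units the gap between marginal cost and willingness to pay runs from 0 up to 35.
DWL = ½ × 35 × 112.5 = 1968.75.

Deadweight loss = £1968.75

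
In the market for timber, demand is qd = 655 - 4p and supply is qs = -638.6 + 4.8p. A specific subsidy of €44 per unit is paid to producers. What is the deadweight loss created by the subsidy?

Pre-subsidy: 655 - 4p = -638.6 + 4.8p gives p* = 147, q* = 67.
With the subsidy, sellers receive ps = pb + 44 for each unit, where pb is the price buyers pay.
Supply in terms of pb becomes qs = -638.6 + 4.8(pb + 44) = -427.4 + 4.8pb. Setting this equal to demand: 655 - 4pb = -427.4 + 4.8pb, so pb = 123.
Sellers receive ps = 123 + 44 = 167; q' = 655 − 4·123 = 163.
The subsidy expands output by 163 − 67 = 96 past the efficient level; on those units the gap between marginal cost and willingness to pay runs from 0 up to 44.
DWL = ½ × 44 × 96 = 2112.

Deadweight loss = €2112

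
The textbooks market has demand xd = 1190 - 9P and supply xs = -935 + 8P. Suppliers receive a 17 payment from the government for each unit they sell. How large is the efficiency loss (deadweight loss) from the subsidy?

Deadweight loss = 612

Pre-subsidy: 1190 - 9P = -935 + 8P gives P* = 125, x* = 65.
With the subsidy, sellers receive Ps = Pb + 17 for each unit, where Pb is the price buyers pay.
Supply in terms of Pb becomes xs = -935 + 8(Pb + 17) = -799 + 8Pb. Setting this equal to demand: 1190 - 9Pb = -799 + 8Pb, so Pb = 117.
Sellers receive Ps = 117 + 17 = 134; x' = 1190 − 9·117 = 137.
The subsidy expands output by 137 − 65 = 72 past the efficient level; on those units the gap between marginal cost and willingness to pay runs from 0 up to 17.
DWL = ½ × 17 × 72 = 612.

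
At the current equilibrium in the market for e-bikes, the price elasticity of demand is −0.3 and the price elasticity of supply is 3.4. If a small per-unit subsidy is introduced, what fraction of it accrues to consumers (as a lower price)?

Consumer share = 34/37

For a small subsidy around the equilibrium, the benefit split depends on the relative slopes, which at a point are proportional to the elasticities.
Buyer share = εs/(εs + |εd|) = 3.4/(3.4 + 0.3) = 34/37; seller share = |εd|/(εs + |εd|) = 3/37.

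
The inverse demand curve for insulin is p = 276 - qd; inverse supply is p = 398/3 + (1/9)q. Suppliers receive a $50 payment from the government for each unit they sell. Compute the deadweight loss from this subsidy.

Pre-subsidy: 276 - q = 398/3 + (1/9)q gives q* = 129 and p* = 147.
With the subsidy, sellers receive ps = pb + 50 for each unit, where pb is the price buyers pay.
On the curves, pb = 276 - q and ps = 398/3 + (1/9)q; the wedge ps − pb = 50 gives 398/3 + (1/9)q − (276 - q) = 50, so q' = 174.
Then pb = 276 − 1·174 = 102 and ps = 398/3 + (1/9)·174 = 152.
The subsidy expands output by 174 − 129 = 45 past the efficient level; on those units the gap between marginal cost and willingness to pay runs from 0 up to 50.
DWL = ½ × 50 × 45 = 1125.

Deadweight loss = $1125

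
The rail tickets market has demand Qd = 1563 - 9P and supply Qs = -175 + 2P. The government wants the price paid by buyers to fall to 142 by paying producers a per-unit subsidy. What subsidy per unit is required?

At a buyer price of 142, quantity demanded is 1563 − 9·142 = 285.
Sellers supply 285 only when they receive Ps with -175 + 2·Ps = 285, i.e. Ps = 230.
s = Ps − Pb = 230 − 142 = 88.

Required subsidy s = 88 per unit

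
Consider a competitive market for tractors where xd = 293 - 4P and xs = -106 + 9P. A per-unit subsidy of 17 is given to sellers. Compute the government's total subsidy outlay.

Pre-subsidy: 293 - 4P = -106 + 9P gives P* = 399/13, x* = 2213/13.
With the subsidy, sellers receive Ps = Pb + 17 for each unit, where Pb is the price buyers pay.
Supply in terms of Pb becomes xs = -106 + 9(Pb + 17) = 47 + 9Pb. Setting this equal to demand: 293 - 4Pb = 47 + 9Pb, so Pb = 246/13.
Sellers receive Ps = 246/13 + 17 = 467/13; x' = 293 − 4·(246/13) = 2825/13.
Government outlay = subsidy × quantity = 17 × 2825/13 = 48025/13.

Government cost = 48025/13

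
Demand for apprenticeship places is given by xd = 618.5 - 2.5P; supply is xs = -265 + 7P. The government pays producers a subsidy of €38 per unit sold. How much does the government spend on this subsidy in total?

Pre-subsidy: 618.5 - 2.5P = -265 + 7P gives P* = 93, x* = 386.
With the subsidy, sellers receive Ps = Pb + 38 for each unit, where Pb is the price buyers pay.
Supply in terms of Pb becomes xs = -265 + 7(Pb + 38) = 1 + 7Pb. Setting this equal to demand: 618.5 - 2.5Pb = 1 + 7Pb, so Pb = 65.
Sellers receive Ps = 65 + 38 = 103; x' = 618.5 − 2.5·65 = 456.
Government outlay = subsidy × quantity = 38 × 456 = 17328.

Government cost = €17328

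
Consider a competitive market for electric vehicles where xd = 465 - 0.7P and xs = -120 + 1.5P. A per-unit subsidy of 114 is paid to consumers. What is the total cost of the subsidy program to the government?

Pre-subsidy: 465 - 0.7P = -120 + 1.5P gives P* = 2925/11, x* = 6135/22.
With the rebate, buyers effectively pay Pb = Ps − 114, where Ps is the price sellers receive.
Demand in terms of Ps becomes xd = 465 − 0.7(Ps − 114) = 544.8 - 0.7Ps. Setting this equal to supply: 544.8 - 0.7Ps = -120 + 1.5Ps, so Ps = 3324/11.
Buyers pay Pb = 3324/11 − 114 = 2070/11; x' = -120 + 1.5·(3324/11) = 3666/11.
Government outlay = subsidy × quantity = 114 × 3666/11 = 417924/11.

Government cost = 417924/11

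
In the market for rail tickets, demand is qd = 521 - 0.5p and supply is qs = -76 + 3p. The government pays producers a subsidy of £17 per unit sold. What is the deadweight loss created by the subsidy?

Pre-subsidy: 521 - 0.5p = -76 + 3p gives p* = 1194/7, q* = 3050/7.
With the subsidy, sellers receive ps = pb + 17 for each unit, where pb is the price buyers pay.
Supply in terms of pb becomes qs = -76 + 3(pb + 17) = -25 + 3pb. Setting this equal to demand: 521 - 0.5pb = -25 + 3pb, so pb = 156.
Sellers receive ps = 156 + 17 = 173; q' = 521 − 0.5·156 = 443.
The subsidy expands output by 443 − 3050/7 = 51/7 past the efficient level; on those units the gap between marginal cost and willingness to pay runs from 0 up to 17.
DWL = ½ × 17 × 51/7 = 867/14.

Deadweight loss = 867/14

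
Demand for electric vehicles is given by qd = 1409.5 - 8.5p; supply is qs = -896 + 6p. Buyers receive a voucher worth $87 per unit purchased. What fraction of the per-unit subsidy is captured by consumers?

Consumer share = 12/29

Pre-subsidy: 1409.5 - 8.5p = -896 + 6p gives p* = 159, q* = 58.
With the rebate, buyers effectively pay pb = ps − 87, where ps is the price sellers receive.
Demand in terms of ps becomes qd = 1409.5 − 8.5(ps − 87) = 2149 - 8.5ps. Setting this equal to supply: 2149 - 8.5ps = -896 + 6ps, so ps = 210.
Buyers pay pb = 210 − 87 = 123; q' = -896 + 6·210 = 364.
Buyers' price falls by p* − pb = 159 − 123 = 36; sellers' price rises by ps − p* = 210 − 159 = 51.
So consumers capture 36/87 = 12/29 of each unit of subsidy.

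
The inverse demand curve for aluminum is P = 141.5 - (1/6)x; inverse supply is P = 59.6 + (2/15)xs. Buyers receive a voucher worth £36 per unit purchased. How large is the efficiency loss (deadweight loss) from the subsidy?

Deadweight loss = £2160

Pre-subsidy: 141.5 - (1/6)x = 59.6 + (2/15)x gives x* = 273 and P* = 96.
With the rebate, buyers effectively pay Pb = Ps − 36, where Ps is the price sellers receive.
On the curves, Pb = 141.5 - (1/6)x and Ps = 59.6 + (2/15)x; the wedge Ps − Pb = 36 gives 59.6 + (2/15)x − (141.5 - (1/6)x) = 36, so x' = 393.
Then Pb = 141.5 − (1/6)·393 = 76 and Ps = 59.6 + (2/15)·393 = 112.
The subsidy expands output by 393 − 273 = 120 past the efficient level; on those units the gap between marginal cost and willingness to pay runs from 0 up to 36.
DWL = ½ × 36 × 120 = 2160.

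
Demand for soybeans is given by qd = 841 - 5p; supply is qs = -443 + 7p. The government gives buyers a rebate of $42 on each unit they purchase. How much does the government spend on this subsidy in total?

Pre-subsidy: 841 - 5p = -443 + 7p gives p* = 107, q* = 306.
With the rebate, buyers effectively pay pb = ps − 42, where ps is the price sellers receive.
Demand in terms of ps becomes qd = 841 − 5(ps − 42) = 1051 - 5ps. Setting this equal to supply: 1051 - 5ps = -443 + 7ps, so ps = 124.5.
Buyers pay pb = 124.5 − 42 = 82.5; q' = -443 + 7·124.5 = 428.5.
Government outlay = subsidy × quantity = 42 × 428.5 = 17997.

Government cost = $17997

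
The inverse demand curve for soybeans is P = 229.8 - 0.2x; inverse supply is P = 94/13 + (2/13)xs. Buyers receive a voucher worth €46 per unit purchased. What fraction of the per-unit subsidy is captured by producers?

Pre-subsidy: 229.8 - 0.2x = 94/13 + (2/13)x gives x* = 629 and P* = 104.
With the rebate, buyers effectively pay Pb = Ps − 46, where Ps is the price sellers receive.
On the curves, Pb = 229.8 - 0.2x and Ps = 94/13 + (2/13)x; the wedge Ps − Pb = 46 gives 94/13 + (2/13)x − (229.8 - 0.2x) = 46, so x' = 759.
Then Pb = 229.8 − 0.2·759 = 78 and Ps = 94/13 + (2/13)·759 = 124.
Buyers' price falls by P* − Pb = 104 − 78 = 26; sellers' price rises by Ps − P* = 124 − 104 = 20.
So producers capture 20/46 = 10/23 of each unit of subsidy.

Producer share = 10/23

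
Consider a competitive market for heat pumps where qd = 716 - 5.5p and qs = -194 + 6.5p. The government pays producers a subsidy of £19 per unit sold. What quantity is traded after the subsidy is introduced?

q' = 17065/48

Pre-subsidy: 716 - 5.5p = -194 + 6.5p gives p* = 455/6, q* = 3587/12.
With the subsidy, sellers receive ps = pb + 19 for each unit, where pb is the price buyers pay.
Supply in terms of pb becomes qs = -194 + 6.5(pb + 19) = -70.5 + 6.5pb. Setting this equal to demand: 716 - 5.5pb = -70.5 + 6.5pb, so pb = 1573/24.
Sellers receive ps = 1573/24 + 19 = 2029/24; q' = 716 − 5.5·(1573/24) = 17065/48.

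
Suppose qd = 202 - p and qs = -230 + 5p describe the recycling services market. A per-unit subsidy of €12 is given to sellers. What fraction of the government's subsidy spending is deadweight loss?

Pre-subsidy: 202 - p = -230 + 5p gives p* = 72, q* = 130.
With the subsidy, sellers receive ps = pb + 12 for each unit, where pb is the price buyers pay.
Supply in terms of pb becomes qs = -230 + 5(pb + 12) = -170 + 5pb. Setting this equal to demand: 202 - pb = -170 + 5pb, so pb = 62.
Sellers receive ps = 62 + 12 = 74; q' = 202 − 1·62 = 140.
ΔCS = ½(130 + 140)(72 − 62) = 1350; ΔPS = ½(130 + 140)(74 − 72) = 270.
Government spending = 12 × 140 = 1680.
DWL = ½ × 12 × (140 − 130) = 60; fraction = 60 / 1680 = 1/28.

DWL / government spending = 1/28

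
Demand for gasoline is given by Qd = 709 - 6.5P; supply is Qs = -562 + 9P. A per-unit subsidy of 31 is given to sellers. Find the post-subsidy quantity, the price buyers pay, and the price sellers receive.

Q' = 293; buyers pay 64; sellers receive 95

Pre-subsidy: 709 - 6.5P = -562 + 9P gives P* = 82, Q* = 176.
With the subsidy, sellers receive Ps = Pb + 31 for each unit, where Pb is the price buyers pay.
Supply in terms of Pb becomes Qs = -562 + 9(Pb + 31) = -283 + 9Pb. Setting this equal to demand: 709 - 6.5Pb = -283 + 9Pb, so Pb = 64.
Sellers receive Ps = 64 + 31 = 95; Q' = 709 − 6.5·64 = 293.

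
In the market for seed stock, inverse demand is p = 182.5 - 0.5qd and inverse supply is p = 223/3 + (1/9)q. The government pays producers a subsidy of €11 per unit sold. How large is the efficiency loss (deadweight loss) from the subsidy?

Pre-subsidy: 182.5 - 0.5q = 223/3 + (1/9)q gives q* = 177 and p* = 94.
With the subsidy, sellers receive ps = pb + 11 for each unit, where pb is the price buyers pay.
On the curves, pb = 182.5 - 0.5q and ps = 223/3 + (1/9)q; the wedge ps − pb = 11 gives 223/3 + (1/9)q − (182.5 - 0.5q) = 11, so q' = 195.
Then pb = 182.5 − 0.5·195 = 85 and ps = 223/3 + (1/9)·195 = 96.
The subsidy expands output by 195 − 177 = 18 past the efficient level; on those units the gap between marginal cost and willingness to pay runs from 0 up to 11.
DWL = ½ × 11 × 18 = 99.

Deadweight loss = €99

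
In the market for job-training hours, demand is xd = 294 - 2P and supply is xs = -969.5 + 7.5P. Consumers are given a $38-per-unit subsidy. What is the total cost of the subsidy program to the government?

Pre-subsidy: 294 - 2P = -969.5 + 7.5P gives P* = 133, x* = 28.
With the rebate, buyers effectively pay Pb = Ps − 38, where Ps is the price sellers receive.
Demand in terms of Ps becomes xd = 294 − 2(Ps − 38) = 370 - 2Ps. Setting this equal to supply: 370 - 2Ps = -969.5 + 7.5Ps, so Ps = 141.
Buyers pay Pb = 141 − 38 = 103; x' = -969.5 + 7.5·141 = 88.
Government outlay = subsidy × quantity = 38 × 88 = 3344.

Government cost = $3344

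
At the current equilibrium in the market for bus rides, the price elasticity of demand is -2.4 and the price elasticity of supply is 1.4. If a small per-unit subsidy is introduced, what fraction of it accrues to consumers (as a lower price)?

For a small subsidy around the equilibrium, the benefit split depends on the relative slopes, which at a point are proportional to the elasticities.
Buyer share = εs/(εs + |εd|) = 1.4/(1.4 + 2.4) = 7/19; seller share = |εd|/(εs + |εd|) = 12/19.

Consumer share = 7/19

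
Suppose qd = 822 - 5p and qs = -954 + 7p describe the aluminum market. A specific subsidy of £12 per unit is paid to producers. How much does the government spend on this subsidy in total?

Government cost = £1404

Pre-subsidy: 822 - 5p = -954 + 7p gives p* = 148, q* = 82.
With the subsidy, sellers receive ps = pb + 12 for each unit, where pb is the price buyers pay.
Supply in terms of pb becomes qs = -954 + 7(pb + 12) = -870 + 7pb. Setting this equal to demand: 822 - 5pb = -870 + 7pb, so pb = 141.
Sellers receive ps = 141 + 12 = 153; q' = 822 − 5·141 = 117.
Government outlay = subsidy × quantity = 12 × 117 = 1404.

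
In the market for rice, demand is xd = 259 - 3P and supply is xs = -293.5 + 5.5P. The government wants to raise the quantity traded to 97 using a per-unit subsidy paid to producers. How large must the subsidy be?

Required subsidy s = 17 per unit

At x = 97, invert demand for the buyer price: Pb = (259 − 97)/3 = 54; invert supply for the seller price: Ps = (97 − (-293.5))/5.5 = 71.
The subsidy must fill the gap: s = Ps − Pb = 71 − 54 = 17.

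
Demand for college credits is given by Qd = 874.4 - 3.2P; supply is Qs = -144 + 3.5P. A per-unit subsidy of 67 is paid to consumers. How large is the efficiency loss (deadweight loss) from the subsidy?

Pre-subsidy: 874.4 - 3.2P = -144 + 3.5P gives P* = 152, Q* = 388.
With the rebate, buyers effectively pay Pb = Ps − 67, where Ps is the price sellers receive.
Demand in terms of Ps becomes Qd = 874.4 − 3.2(Ps − 67) = 1088.8 - 3.2Ps. Setting this equal to supply: 1088.8 - 3.2Ps = -144 + 3.5Ps, so Ps = 184.
Buyers pay Pb = 184 − 67 = 117; Q' = -144 + 3.5·184 = 500.
The subsidy expands output by 500 − 388 = 112 past the efficient level; on those units the gap between marginal cost and willingness to pay runs from 0 up to 67.
DWL = ½ × 67 × 112 = 3752.

Deadweight loss = 3752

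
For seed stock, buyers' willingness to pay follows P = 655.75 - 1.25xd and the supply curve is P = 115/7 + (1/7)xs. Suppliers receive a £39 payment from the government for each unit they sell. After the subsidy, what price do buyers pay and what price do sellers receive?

Pre-subsidy: 655.75 - 1.25x = 115/7 + (1/7)x gives x* = 459 and P* = 82.
With the subsidy, sellers receive Ps = Pb + 39 for each unit, where Pb is the price buyers pay.
On the curves, Pb = 655.75 - 1.25x and Ps = 115/7 + (1/7)x; the wedge Ps − Pb = 39 gives 115/7 + (1/7)x − (655.75 - 1.25x) = 39, so x' = 487.
Then Pb = 655.75 − 1.25·487 = 47 and Ps = 115/7 + (1/7)·487 = 86.

Buyers pay £47; sellers receive £86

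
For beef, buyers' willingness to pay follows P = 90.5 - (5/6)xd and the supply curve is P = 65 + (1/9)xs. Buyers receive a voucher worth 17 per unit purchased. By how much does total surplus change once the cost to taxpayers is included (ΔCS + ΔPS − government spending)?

Pre-subsidy: 90.5 - (5/6)x = 65 + (1/9)x gives x* = 27 and P* = 68.
With the rebate, buyers effectively pay Pb = Ps − 17, where Ps is the price sellers receive.
On the curves, Pb = 90.5 - (5/6)x and Ps = 65 + (1/9)x; the wedge Ps − Pb = 17 gives 65 + (1/9)x − (90.5 - (5/6)x) = 17, so x' = 45.
Then Pb = 90.5 − (5/6)·45 = 53 and Ps = 65 + (1/9)·45 = 70.
ΔCS = ½(27 + 45)(68 − 53) = 540; ΔPS = ½(27 + 45)(70 − 68) = 72.
Government spending = 17 × 45 = 765.
Net change = 540 + 72 − 765 = -153. The loss equals the DWL triangle ½·17·18.

Net change in total surplus = -153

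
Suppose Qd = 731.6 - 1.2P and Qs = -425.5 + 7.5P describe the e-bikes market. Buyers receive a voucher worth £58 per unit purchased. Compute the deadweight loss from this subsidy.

Pre-subsidy: 731.6 - 1.2P = -425.5 + 7.5P gives P* = 133, Q* = 572.
With the rebate, buyers effectively pay Pb = Ps − 58, where Ps is the price sellers receive.
Demand in terms of Ps becomes Qd = 731.6 − 1.2(Ps − 58) = 801.2 - 1.2Ps. Setting this equal to supply: 801.2 - 1.2Ps = -425.5 + 7.5Ps, so Ps = 141.
Buyers pay Pb = 141 − 58 = 83; Q' = -425.5 + 7.5·141 = 632.
The subsidy expands output by 632 − 572 = 60 past the efficient level; on those units the gap between marginal cost and willingness to pay runs from 0 up to 58.
DWL = ½ × 58 × 60 = 1740.

Deadweight loss = £1740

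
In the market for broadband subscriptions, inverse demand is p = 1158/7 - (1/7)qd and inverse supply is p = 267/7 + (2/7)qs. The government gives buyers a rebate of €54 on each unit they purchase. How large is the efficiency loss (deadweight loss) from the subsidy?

Deadweight loss = €3402

Pre-subsidy: 1158/7 - (1/7)q = 267/7 + (2/7)q gives q* = 297 and p* = 123.
With the rebate, buyers effectively pay pb = ps − 54, where ps is the price sellers receive.
On the curves, pb = 1158/7 - (1/7)q and ps = 267/7 + (2/7)q; the wedge ps − pb = 54 gives 267/7 + (2/7)q − (1158/7 - (1/7)q) = 54, so q' = 423.
Then pb = 1158/7 − (1/7)·423 = 105 and ps = 267/7 + (2/7)·423 = 159.
The subsidy expands output by 423 − 297 = 126 past the efficient level; on those units the gap between marginal cost and willingness to pay runs from 0 up to 54.
DWL = ½ × 54 × 126 = 3402.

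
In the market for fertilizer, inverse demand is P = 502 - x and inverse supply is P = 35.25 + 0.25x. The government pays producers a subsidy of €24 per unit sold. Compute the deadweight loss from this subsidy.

Pre-subsidy: 502 - x = 35.25 + 0.25x gives x* = 373.4 and P* = 128.6.
With the subsidy, sellers receive Ps = Pb + 24 for each unit, where Pb is the price buyers pay.
On the curves, Pb = 502 - x and Ps = 35.25 + 0.25x; the wedge Ps − Pb = 24 gives 35.25 + 0.25x − (502 - x) = 24, so x' = 392.6.
Then Pb = 502 − 1·392.6 = 109.4 and Ps = 35.25 + 0.25·392.6 = 133.4.
The subsidy expands output by 392.6 − 373.4 = 19.2 past the efficient level; on those units the gap between marginal cost and willingness to pay runs from 0 up to 24.
DWL = ½ × 24 × 19.2 = 230.4.

Deadweight loss = €230.4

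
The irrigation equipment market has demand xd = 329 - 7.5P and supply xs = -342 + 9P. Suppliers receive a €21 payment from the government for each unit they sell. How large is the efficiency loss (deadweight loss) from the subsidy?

Deadweight loss = 19845/22

Pre-subsidy: 329 - 7.5P = -342 + 9P gives P* = 122/3, x* = 24.
With the subsidy, sellers receive Ps = Pb + 21 for each unit, where Pb is the price buyers pay.
Supply in terms of Pb becomes xs = -342 + 9(Pb + 21) = -153 + 9Pb. Setting this equal to demand: 329 - 7.5Pb = -153 + 9Pb, so Pb = 964/33.
Sellers receive Ps = 964/33 + 21 = 1657/33; x' = 329 − 7.5·(964/33) = 1209/11.
The subsidy expands output by 1209/11 − 24 = 945/11 past the efficient level; on those units the gap between marginal cost and willingness to pay runs from 0 up to 21.
DWL = ½ × 21 × 945/11 = 19845/22.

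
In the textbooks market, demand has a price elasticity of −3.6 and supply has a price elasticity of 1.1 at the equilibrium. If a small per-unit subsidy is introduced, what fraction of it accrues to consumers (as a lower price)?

For a small subsidy around the equilibrium, the benefit split depends on the relative slopes, which at a point are proportional to the elasticities.
Buyer share = εs/(εs + |εd|) = 1.1/(1.1 + 3.6) = 11/47; seller share = |εd|/(εs + |εd|) = 36/47.

Consumer share = 11/47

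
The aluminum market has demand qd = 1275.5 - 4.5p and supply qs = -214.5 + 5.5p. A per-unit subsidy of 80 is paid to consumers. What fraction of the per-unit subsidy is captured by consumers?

Pre-subsidy: 1275.5 - 4.5p = -214.5 + 5.5p gives p* = 149, q* = 605.
With the rebate, buyers effectively pay pb = ps − 80, where ps is the price sellers receive.
Demand in terms of ps becomes qd = 1275.5 − 4.5(ps − 80) = 1635.5 - 4.5ps. Setting this equal to supply: 1635.5 - 4.5ps = -214.5 + 5.5ps, so ps = 185.
Buyers pay pb = 185 − 80 = 105; q' = -214.5 + 5.5·185 = 803.
Buyers' price falls by p* − pb = 149 − 105 = 44; sellers' price rises by ps − p* = 185 − 149 = 36.
So consumers capture 44/80 = 0.55 of each unit of subsidy.

Consumer share = 0.55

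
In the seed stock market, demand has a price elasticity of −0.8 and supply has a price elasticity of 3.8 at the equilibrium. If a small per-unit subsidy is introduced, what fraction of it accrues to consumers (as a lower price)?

Consumer share = 19/23

For a small subsidy around the equilibrium, the benefit split depends on the relative slopes, which at a point are proportional to the elasticities.
Buyer share = εs/(εs + |εd|) = 3.8/(3.8 + 0.8) = 19/23; seller share = |εd|/(εs + |εd|) = 4/23.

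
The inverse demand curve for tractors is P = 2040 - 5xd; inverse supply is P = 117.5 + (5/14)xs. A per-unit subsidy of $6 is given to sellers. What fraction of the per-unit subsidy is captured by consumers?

Pre-subsidy: 2040 - 5x = 117.5 + (5/14)x gives x* = 5383/15 and P* = 737/3.
With the subsidy, sellers receive Ps = Pb + 6 for each unit, where Pb is the price buyers pay.
On the curves, Pb = 2040 - 5x and Ps = 117.5 + (5/14)x; the wedge Ps − Pb = 6 gives 117.5 + (5/14)x − (2040 - 5x) = 6, so x' = 26999/75.
Then Pb = 2040 − 5·(26999/75) = 3601/15 and Ps = 117.5 + (5/14)·(26999/75) = 3691/15.
Buyers' price falls by P* − Pb = 737/3 − 3601/15 = 5.6; sellers' price rises by Ps − P* = 3691/15 − 737/3 = 0.4.
So consumers capture 5.6/6 = 14/15 of each unit of subsidy.

Consumer share = 14/15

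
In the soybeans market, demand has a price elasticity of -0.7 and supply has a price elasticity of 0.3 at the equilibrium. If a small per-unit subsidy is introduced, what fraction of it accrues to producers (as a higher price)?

Producer share = 0.7

For a small subsidy around the equilibrium, the benefit split depends on the relative slopes, which at a point are proportional to the elasticities.
Buyer share = εs/(εs + |εd|) = 0.3/(0.3 + 0.7) = 0.3; seller share = |εd|/(εs + |εd|) = 0.7.
So producers capture 0.7 of the subsidy.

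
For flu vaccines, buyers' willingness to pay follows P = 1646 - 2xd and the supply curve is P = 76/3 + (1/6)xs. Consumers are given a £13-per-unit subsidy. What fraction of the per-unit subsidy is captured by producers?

Producer share = 1/13

Pre-subsidy: 1646 - 2x = 76/3 + (1/6)x gives x* = 748 and P* = 150.
With the rebate, buyers effectively pay Pb = Ps − 13, where Ps is the price sellers receive.
On the curves, Pb = 1646 - 2x and Ps = 76/3 + (1/6)x; the wedge Ps − Pb = 13 gives 76/3 + (1/6)x − (1646 - 2x) = 13, so x' = 754.
Then Pb = 1646 − 2·754 = 138 and Ps = 76/3 + (1/6)·754 = 151.
Buyers' price falls by P* − Pb = 150 − 138 = 12; sellers' price rises by Ps − P* = 151 − 150 = 1.
So producers capture 1/13 = 1/13 of each unit of subsidy.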